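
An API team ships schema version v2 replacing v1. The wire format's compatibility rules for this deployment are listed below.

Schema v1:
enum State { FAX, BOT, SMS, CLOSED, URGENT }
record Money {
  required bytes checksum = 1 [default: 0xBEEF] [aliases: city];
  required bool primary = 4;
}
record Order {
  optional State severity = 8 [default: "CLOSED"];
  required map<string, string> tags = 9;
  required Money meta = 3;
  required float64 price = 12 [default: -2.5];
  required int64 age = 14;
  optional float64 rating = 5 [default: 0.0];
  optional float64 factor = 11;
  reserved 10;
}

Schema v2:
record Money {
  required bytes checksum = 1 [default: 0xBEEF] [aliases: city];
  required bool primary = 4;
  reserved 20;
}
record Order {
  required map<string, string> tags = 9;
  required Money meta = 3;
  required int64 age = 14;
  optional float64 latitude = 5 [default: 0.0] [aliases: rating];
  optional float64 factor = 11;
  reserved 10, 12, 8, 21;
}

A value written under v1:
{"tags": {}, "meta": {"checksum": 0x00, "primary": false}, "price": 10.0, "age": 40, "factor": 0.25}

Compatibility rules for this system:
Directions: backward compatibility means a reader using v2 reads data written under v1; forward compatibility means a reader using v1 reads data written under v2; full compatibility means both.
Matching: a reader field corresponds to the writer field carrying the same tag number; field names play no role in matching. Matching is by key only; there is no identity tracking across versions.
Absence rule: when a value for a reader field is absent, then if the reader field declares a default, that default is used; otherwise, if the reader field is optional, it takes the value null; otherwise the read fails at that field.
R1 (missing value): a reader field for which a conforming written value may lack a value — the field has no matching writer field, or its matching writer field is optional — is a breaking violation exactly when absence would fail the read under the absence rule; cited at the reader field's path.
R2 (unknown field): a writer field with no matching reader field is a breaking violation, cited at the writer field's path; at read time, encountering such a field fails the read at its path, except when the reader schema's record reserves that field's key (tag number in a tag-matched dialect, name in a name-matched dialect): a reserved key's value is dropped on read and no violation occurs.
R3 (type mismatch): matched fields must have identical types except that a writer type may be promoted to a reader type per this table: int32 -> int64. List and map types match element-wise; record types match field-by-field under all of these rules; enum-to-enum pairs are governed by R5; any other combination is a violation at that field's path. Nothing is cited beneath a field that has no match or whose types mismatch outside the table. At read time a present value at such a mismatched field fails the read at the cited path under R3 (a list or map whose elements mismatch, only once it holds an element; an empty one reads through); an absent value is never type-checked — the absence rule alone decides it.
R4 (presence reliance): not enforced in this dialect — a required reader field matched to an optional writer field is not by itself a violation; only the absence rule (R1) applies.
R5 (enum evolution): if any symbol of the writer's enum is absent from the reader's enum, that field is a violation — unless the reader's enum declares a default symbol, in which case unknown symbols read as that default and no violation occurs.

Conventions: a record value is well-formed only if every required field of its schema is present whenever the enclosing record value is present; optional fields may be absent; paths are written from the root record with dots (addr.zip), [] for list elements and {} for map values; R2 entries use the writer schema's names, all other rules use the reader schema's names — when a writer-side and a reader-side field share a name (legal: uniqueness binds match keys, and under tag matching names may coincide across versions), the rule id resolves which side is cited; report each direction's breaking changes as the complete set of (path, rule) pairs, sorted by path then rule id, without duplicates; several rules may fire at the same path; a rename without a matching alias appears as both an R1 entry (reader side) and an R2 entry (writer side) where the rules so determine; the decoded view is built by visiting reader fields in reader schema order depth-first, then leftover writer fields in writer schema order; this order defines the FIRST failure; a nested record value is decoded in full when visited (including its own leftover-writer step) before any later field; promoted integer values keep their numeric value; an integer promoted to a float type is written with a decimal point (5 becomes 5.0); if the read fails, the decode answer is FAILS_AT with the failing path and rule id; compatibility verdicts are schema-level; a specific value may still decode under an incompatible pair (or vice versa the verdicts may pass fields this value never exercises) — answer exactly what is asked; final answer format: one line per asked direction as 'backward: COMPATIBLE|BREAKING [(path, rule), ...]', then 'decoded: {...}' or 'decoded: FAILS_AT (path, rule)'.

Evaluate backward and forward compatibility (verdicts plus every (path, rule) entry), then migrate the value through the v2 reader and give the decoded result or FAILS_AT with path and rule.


each type pair in Order: writer, then reader
backward for Order (reader v2, writer v1):
  map<string, string> -> map<string, string>, writer required: tags aligns to tags
  Money -> Money, writer required: meta aligns to meta
  int64 -> int64, writer required: age aligns to age
  float64 -> float64, writer optional: latitude aligns to rating
  float64 -> float64, writer optional: factor aligns to factor
  leftover writer field: severity
  leftover writer field: price
  bytes -> bytes, writer required: meta.checksum aligns to meta.checksum
  bool -> bool, writer required: meta.primary aligns to meta.primary
  => no violations; backward on Order: COMPATIBLE
forward for Order (reader v1, writer v2):
  no writer field matches reader severity
  map<string, string> -> map<string, string>, writer required: tags aligns to tags
  Money -> Money, writer required: meta aligns to meta
  no writer field matches reader price
  int64 -> int64, writer required: age aligns to age
  float64 -> float64, writer optional: rating aligns to latitude
  float64 -> float64, writer optional: factor aligns to factor
  bytes -> bytes, writer required: meta.checksum aligns to meta.checksum
  bool -> bool, writer required: meta.primary aligns to meta.primary
  => no violations; forward on Order: COMPATIBLE
migrating the Order value to v2:
  tags := {}
  meta.checksum := 0x00
  meta.primary := false
  age := 40
  latitude := 0.0 (no value, default fills)
  factor := 0.25
  writer price: reserved -> dropped
  => decoded: {"tags": {}, "meta": {"checksum": 0x00, "primary": false}, "age": 40, "latitude": 0.0, "factor": 0.25}

backward: COMPATIBLE []; forward: COMPATIBLE []; decoded: {"tags": {}, "meta": {"checksum": 0x00, "primary": false}, "age": 40, "latitude": 0.0, "factor": 0.25}


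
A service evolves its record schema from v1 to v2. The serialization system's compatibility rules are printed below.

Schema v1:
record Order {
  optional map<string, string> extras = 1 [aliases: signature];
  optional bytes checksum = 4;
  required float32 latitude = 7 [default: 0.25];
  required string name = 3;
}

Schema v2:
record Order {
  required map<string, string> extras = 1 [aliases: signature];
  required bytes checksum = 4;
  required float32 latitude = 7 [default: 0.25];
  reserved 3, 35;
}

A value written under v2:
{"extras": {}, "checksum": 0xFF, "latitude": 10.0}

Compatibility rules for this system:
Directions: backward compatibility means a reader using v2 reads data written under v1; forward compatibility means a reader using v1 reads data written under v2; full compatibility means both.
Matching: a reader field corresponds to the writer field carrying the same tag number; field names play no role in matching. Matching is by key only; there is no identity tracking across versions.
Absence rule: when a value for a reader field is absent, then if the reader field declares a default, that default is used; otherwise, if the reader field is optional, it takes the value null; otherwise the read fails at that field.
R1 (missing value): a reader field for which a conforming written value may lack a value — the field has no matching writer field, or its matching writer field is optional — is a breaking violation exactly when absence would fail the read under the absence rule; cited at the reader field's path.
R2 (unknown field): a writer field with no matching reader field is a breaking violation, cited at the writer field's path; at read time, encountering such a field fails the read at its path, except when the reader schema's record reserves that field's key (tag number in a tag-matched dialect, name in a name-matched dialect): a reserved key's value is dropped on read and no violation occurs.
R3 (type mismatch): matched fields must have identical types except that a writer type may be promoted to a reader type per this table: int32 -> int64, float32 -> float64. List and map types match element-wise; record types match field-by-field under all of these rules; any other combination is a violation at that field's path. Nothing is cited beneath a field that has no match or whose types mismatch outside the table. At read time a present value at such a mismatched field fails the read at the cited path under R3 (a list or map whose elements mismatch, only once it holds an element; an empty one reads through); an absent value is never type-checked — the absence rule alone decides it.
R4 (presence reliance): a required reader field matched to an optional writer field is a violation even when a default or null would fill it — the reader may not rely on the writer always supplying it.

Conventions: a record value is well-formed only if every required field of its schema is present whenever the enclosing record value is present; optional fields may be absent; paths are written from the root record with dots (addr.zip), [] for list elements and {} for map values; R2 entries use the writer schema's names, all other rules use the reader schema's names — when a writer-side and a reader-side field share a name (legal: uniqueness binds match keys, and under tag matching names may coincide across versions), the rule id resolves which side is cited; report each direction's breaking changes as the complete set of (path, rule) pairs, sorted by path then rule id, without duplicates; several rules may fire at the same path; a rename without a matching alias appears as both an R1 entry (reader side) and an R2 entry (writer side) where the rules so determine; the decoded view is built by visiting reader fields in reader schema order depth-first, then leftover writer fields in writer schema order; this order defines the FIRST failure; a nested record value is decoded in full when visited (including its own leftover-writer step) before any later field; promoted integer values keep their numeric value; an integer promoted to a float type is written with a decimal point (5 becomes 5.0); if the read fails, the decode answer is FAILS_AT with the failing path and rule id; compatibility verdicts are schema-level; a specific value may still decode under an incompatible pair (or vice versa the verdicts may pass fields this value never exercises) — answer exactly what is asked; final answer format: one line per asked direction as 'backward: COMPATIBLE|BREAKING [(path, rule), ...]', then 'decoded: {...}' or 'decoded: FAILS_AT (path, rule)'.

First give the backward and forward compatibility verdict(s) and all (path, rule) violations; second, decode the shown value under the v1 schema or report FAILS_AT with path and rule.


backward: BREAKING [(checksum, R1), (checksum, R4), (extras, R1), (extras, R4)]; forward: BREAKING [(name, R1)]; decoded: FAILS_AT (name, R1)

in Order below, arrows point writer -> reader
backward analysis of Order with v2 as reader and v1 as writer:
  extras: map<string, string> -> map<string, string>, writer optional; from extras
  checksum: bytes -> bytes, writer optional; from checksum
  latitude: float32 -> float32, writer required; from latitude
  writer name: unknown to reader
  breaking: (checksum, R1)
  breaking: (checksum, R4)
  breaking: (extras, R1)
  breaking: (extras, R4)
  backward on Order therefore BREAKING (4)
forward analysis of Order with v1 as reader and v2 as writer:
  extras: map<string, string> -> map<string, string>, writer required; from extras
  checksum: bytes -> bytes, writer required; from checksum
  latitude: float32 -> float32, writer required; from latitude
  name: no writer-side match
  breaking: (name, R1)
  forward on Order therefore BREAKING (1)
decode walk for Order under reader schema v1:
  extras := {}
  checksum := 0xFF
  latitude := 10.0
  read fails at name under R1 (no fill)
  => FAILS_AT (name, R1)


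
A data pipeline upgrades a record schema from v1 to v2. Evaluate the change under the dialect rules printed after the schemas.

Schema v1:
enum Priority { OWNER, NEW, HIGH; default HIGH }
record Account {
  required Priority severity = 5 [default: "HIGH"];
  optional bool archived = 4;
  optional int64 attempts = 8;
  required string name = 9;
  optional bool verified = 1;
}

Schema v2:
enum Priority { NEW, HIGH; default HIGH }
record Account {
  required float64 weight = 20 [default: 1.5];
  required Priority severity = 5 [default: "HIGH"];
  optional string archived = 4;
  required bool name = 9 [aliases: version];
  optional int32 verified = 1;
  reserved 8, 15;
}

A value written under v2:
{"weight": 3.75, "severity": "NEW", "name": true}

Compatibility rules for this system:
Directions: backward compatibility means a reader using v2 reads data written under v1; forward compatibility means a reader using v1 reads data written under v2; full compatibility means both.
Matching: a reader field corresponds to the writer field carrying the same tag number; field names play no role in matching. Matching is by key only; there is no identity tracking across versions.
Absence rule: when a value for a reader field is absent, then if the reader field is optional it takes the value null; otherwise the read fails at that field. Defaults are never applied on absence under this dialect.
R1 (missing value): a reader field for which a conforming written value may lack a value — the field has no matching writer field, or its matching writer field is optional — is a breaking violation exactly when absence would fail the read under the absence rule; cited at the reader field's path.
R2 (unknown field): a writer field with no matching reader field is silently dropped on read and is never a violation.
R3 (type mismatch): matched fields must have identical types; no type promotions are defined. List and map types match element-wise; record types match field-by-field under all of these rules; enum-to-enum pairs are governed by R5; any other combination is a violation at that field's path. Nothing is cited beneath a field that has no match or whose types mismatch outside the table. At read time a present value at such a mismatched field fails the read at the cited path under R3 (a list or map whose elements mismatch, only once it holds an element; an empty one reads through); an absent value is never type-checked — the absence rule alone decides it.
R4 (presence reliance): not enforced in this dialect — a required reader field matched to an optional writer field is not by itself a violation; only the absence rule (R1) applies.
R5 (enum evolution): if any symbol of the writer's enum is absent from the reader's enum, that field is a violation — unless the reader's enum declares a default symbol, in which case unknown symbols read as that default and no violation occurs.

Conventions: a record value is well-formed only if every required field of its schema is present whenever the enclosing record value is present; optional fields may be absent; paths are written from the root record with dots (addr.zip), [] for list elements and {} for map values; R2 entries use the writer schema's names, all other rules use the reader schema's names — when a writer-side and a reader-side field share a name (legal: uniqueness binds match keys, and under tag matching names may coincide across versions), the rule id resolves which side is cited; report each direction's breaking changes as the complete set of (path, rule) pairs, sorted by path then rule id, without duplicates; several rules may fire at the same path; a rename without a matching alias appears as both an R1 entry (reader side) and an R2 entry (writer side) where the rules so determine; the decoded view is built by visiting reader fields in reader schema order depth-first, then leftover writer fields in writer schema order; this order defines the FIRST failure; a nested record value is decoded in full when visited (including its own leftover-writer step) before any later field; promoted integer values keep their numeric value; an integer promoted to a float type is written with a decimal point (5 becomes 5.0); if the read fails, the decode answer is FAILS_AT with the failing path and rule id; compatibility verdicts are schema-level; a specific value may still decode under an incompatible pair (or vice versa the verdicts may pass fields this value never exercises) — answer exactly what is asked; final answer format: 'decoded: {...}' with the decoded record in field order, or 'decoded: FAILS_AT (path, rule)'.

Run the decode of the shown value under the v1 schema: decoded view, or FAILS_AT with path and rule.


in Account below, arrows point writer -> reader
decode (reader v1):
  severity := "NEW"
  archived := null (absent, optional -> null)
  attempts := null (absent, optional -> null)
  read fails at name under R3
  => FAILS_AT (name, R3)
the rest of the Account diff is inert for this question:
  field verified in record Account: type bool changed to int32 -> changes Account's schema-level verdicts only — the decode of this value is the same
  enum Priority (field severity in record Account): symbol OWNER removed -> fires no rule on Account under this dialect and leaves the result unchanged
  field archived in record Account: type bool changed to string -> changes Account's schema-level verdicts only — the decode of this value is the same
  added field weight to record Account: required float64, tag 20, default 1.5 (in v2 it sits immediately before severity) -> changes Account's schema-level verdicts only — the decode of this value is the same
  removed field attempts from record Account (its key 8 joins the reserved list) -> fires no rule on Account under this dialect and leaves the result unchanged

decoded: FAILS_AT (name, R3)


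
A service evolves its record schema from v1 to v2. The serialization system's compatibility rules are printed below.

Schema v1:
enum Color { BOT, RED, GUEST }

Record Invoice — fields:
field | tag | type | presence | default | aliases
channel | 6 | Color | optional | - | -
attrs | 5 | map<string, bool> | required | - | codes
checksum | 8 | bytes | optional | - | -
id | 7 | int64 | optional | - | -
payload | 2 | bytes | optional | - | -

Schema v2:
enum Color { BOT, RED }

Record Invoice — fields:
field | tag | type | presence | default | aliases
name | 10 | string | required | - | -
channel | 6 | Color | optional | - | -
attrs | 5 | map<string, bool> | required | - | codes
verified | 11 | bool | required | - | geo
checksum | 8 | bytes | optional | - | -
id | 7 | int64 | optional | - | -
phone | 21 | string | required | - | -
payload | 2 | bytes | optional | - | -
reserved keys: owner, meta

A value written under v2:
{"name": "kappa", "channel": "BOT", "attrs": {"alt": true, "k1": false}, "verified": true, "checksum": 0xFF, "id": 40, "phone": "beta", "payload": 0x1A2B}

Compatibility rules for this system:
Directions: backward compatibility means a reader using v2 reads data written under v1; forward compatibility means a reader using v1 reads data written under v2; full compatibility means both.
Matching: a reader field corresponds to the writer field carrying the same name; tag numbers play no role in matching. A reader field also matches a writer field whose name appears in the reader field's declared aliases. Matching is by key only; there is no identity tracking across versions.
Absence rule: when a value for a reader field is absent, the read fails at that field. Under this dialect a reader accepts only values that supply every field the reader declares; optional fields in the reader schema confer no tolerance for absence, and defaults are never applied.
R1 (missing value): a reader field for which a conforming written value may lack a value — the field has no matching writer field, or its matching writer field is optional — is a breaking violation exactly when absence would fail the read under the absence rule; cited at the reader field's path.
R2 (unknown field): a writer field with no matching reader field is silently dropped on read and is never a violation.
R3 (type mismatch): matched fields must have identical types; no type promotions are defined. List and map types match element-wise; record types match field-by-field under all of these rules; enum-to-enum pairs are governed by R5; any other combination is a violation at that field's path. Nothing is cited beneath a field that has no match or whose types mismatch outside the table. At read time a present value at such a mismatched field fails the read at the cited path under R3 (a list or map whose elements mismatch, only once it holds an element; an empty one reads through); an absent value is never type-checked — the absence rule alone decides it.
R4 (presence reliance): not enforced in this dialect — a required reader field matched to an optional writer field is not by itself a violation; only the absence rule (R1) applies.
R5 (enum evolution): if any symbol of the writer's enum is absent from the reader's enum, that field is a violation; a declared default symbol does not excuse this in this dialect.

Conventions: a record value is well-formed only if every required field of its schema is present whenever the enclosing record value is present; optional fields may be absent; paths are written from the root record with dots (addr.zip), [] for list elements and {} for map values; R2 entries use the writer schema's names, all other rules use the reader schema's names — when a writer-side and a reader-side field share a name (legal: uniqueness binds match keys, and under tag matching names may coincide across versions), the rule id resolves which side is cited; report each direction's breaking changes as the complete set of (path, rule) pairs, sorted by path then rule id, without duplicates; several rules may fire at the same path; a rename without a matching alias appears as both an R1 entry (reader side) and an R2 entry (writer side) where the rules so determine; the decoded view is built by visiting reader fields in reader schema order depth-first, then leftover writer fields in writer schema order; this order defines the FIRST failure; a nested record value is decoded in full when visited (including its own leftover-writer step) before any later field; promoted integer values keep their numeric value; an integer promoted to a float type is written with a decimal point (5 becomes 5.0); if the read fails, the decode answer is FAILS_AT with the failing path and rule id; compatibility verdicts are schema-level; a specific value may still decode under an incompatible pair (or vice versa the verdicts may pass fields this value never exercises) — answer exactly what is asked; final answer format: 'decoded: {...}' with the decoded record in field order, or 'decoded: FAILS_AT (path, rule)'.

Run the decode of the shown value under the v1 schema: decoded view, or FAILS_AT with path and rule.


decoded: {"channel": "BOT", "attrs": {"alt": true, "k1": false}, "checksum": 0xFF, "id": 40, "payload": 0x1A2B}

each type pair in Invoice: writer, then reader
decoding the Invoice value with the v1 reader:
  channel := "BOT"
  attrs := {"alt": true, "k1": false}
  checksum := 0xFF
  id := 40
  payload := 0x1A2B
  writer name: no reader field; dropped
  writer verified: no reader field; dropped
  writer phone: no reader field; dropped
  => decoded: {"channel": "BOT", "attrs": {"alt": true, "k1": false}, "checksum": 0xFF, "id": 40, "payload": 0x1A2B}
the rest of the Invoice diff is inert for this question:
  added field phone to record Invoice: required string, tag 21 (in v2 it sits immediately before payload) -> a verdict-level change on Invoice — the shown value reads the same
  added field name to record Invoice: required string, tag 10 (in v2 it sits immediately before channel) -> a verdict-level change on Invoice — the shown value reads the same
  enum Color (field channel in record Invoice): symbol GUEST removed -> a verdict-level change on Invoice — the shown value reads the same
  added field verified to record Invoice: required bool, tag 11 (in v2 it sits immediately before checksum) -> a verdict-level change on Invoice — the shown value reads the same


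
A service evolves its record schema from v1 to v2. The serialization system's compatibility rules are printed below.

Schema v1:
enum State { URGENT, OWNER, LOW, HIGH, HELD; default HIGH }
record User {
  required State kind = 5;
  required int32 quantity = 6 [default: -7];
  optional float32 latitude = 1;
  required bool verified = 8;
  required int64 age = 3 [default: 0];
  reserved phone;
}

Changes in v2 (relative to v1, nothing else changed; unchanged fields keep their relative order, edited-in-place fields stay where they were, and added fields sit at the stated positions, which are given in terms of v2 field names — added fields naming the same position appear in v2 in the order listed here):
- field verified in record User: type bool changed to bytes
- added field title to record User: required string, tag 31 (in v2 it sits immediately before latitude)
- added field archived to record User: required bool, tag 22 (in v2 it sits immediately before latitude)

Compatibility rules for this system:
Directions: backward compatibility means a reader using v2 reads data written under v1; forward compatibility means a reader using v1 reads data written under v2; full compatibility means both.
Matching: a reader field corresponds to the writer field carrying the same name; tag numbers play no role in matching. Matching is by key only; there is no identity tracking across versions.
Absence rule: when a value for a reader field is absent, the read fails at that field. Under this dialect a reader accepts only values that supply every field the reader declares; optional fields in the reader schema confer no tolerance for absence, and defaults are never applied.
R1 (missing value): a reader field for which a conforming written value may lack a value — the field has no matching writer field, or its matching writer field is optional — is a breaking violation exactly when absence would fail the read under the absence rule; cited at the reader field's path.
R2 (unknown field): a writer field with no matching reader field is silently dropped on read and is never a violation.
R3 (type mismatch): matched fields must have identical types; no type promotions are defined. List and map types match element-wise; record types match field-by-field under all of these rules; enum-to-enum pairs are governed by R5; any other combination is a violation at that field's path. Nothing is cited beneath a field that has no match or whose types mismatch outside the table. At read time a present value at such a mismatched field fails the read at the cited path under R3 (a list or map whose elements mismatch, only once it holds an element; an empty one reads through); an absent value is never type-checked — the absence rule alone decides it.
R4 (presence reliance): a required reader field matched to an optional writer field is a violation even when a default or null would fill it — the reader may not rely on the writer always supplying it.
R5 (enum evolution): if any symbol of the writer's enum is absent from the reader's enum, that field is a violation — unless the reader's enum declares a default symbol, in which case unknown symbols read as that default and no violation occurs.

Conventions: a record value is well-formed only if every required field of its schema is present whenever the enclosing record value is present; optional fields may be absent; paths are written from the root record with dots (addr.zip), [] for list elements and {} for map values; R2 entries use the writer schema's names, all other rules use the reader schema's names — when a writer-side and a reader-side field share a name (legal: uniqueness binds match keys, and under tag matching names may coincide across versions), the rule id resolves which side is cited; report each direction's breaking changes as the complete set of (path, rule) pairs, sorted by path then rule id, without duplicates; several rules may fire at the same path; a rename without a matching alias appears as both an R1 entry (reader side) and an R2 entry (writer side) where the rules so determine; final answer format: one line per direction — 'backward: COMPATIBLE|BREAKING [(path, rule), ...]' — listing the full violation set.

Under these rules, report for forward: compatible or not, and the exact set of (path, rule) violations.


forward: BREAKING [(latitude, R1), (verified, R3)]

each type pair in User: writer, then reader
forward for User (reader v1, writer v2):
  State -> State, writer required: kind aligns to kind
  int32 -> int32, writer required: quantity aligns to quantity
  float32 -> float32, writer optional: latitude aligns to latitude
  bytes -> bool, writer required: verified aligns to verified
  int64 -> int64, writer required: age aligns to age
  writer field title has no reader counterpart
  writer field archived has no reader counterpart
  R1 fires at latitude
  R3 fires at verified
  => 2 violation(s): forward is BREAKING for User
ruling out the remaining User differences:
  added field archived to record User: required bool, tag 22 (in v2 it sits immediately before latitude) -> fires only in the backward direction of User, which is not asked here
  added field title to record User: required string, tag 31 (in v2 it sits immediately before latitude) -> fires only in the backward direction of User, which is not asked here


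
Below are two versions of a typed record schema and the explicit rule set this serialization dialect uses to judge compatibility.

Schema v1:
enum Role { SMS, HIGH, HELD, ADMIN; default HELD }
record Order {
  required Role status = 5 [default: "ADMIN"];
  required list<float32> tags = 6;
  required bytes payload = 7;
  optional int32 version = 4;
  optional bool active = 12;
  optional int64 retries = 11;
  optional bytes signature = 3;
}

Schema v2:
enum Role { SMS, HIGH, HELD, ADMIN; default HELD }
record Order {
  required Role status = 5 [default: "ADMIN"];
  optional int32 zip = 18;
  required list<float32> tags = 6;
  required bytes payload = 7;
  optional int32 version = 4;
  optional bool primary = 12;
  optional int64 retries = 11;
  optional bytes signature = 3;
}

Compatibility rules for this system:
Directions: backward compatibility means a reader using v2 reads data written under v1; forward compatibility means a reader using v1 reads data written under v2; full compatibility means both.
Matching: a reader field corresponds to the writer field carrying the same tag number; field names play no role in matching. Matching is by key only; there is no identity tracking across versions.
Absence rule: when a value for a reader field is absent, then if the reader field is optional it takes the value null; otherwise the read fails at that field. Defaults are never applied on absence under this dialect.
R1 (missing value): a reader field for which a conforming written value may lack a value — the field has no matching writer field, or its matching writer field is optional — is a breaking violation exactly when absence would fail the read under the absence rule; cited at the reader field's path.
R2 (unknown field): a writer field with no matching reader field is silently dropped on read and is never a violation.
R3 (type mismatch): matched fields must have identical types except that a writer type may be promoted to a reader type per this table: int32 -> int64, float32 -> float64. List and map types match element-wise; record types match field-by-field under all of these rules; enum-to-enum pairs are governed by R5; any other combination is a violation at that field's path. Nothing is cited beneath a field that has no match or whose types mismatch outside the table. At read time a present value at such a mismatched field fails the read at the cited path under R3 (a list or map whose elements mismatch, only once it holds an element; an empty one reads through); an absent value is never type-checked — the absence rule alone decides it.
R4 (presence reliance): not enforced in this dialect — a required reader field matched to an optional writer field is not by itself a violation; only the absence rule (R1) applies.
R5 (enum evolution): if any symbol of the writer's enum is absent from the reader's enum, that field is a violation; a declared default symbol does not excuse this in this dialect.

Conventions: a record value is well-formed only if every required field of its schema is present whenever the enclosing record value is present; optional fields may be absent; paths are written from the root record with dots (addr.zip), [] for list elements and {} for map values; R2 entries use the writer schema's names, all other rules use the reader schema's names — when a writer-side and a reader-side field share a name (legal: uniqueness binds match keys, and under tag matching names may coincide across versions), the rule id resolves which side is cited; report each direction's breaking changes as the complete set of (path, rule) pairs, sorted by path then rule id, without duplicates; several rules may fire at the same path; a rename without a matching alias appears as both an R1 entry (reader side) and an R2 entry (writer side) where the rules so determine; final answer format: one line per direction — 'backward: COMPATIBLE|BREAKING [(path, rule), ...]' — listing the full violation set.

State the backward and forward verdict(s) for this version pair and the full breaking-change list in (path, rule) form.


backward: COMPATIBLE []; forward: COMPATIBLE []

the writer's type comes first in each Order pair
backward for Order (reader v2, writer v1):
  Role -> Role, writer required: status aligns to status
  zip: no writer match
  list<float32> -> list<float32>, writer required: tags aligns to tags
  bytes -> bytes, writer required: payload aligns to payload
  int32 -> int32, writer optional: version aligns to version
  bool -> bool, writer optional: primary aligns to active
  int64 -> int64, writer optional: retries aligns to retries
  bytes -> bytes, writer optional: signature aligns to signature
  => backward: COMPATIBLE
forward for Order (reader v1, writer v2):
  Role -> Role, writer required: status aligns to status
  list<float32> -> list<float32>, writer required: tags aligns to tags
  bytes -> bytes, writer required: payload aligns to payload
  int32 -> int32, writer optional: version aligns to version
  bool -> bool, writer optional: active aligns to primary
  int64 -> int64, writer optional: retries aligns to retries
  bytes -> bytes, writer optional: signature aligns to signature
  zip (writer side), unknown to reader
  => forward: COMPATIBLE


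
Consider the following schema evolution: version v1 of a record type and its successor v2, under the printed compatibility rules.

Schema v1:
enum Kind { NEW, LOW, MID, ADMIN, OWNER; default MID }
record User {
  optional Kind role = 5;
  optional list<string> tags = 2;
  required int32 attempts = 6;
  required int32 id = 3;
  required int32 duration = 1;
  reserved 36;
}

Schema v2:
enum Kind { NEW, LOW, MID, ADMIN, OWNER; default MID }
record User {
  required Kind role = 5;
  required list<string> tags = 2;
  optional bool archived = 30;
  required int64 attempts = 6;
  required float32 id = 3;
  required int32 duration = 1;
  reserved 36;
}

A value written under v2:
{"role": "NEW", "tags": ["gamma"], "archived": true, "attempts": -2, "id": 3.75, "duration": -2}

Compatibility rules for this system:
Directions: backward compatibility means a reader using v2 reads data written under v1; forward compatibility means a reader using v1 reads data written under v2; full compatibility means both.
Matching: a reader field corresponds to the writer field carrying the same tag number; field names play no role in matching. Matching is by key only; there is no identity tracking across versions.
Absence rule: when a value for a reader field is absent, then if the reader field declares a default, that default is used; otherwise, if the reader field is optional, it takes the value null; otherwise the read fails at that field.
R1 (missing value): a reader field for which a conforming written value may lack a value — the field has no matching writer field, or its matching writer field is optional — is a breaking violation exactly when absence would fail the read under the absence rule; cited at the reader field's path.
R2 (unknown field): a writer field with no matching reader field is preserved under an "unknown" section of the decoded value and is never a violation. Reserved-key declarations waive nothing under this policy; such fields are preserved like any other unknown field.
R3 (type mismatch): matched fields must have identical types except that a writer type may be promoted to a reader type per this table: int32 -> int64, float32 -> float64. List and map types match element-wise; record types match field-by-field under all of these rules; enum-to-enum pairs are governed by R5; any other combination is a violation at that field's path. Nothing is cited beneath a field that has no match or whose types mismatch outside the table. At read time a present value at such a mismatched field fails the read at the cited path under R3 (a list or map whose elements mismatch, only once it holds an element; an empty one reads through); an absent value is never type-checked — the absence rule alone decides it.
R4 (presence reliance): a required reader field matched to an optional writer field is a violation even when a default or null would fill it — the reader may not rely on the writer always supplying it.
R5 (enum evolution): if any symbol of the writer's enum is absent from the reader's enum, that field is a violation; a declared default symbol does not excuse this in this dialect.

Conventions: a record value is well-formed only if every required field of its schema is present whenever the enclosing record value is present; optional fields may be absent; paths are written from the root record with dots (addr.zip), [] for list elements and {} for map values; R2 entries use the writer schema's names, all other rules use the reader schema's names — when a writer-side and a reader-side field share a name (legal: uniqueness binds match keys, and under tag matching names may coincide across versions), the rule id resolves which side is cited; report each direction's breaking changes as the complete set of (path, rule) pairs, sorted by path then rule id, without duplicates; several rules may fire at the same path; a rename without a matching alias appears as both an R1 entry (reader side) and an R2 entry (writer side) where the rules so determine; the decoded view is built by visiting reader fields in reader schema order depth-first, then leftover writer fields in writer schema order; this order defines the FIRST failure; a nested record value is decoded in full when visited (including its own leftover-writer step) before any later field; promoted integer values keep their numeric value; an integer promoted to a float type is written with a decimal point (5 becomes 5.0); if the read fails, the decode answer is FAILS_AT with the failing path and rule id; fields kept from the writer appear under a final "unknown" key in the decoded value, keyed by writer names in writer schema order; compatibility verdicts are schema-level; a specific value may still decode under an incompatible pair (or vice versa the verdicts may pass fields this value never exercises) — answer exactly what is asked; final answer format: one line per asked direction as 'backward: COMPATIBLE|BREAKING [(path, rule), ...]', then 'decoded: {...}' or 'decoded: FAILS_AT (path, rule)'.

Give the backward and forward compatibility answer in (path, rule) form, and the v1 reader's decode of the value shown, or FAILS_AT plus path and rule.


in User below, arrows point writer -> reader
backward analysis of User with v2 as reader and v1 as writer:
  role <- role (Kind -> Kind, writer optional)
  tags <- tags (list<string> -> list<string>, writer optional)
  no writer field matches reader archived
  attempts <- attempts (int32 -> int64, writer required)
  id <- id (int32 -> float32, writer required)
  duration <- duration (int32 -> int32, writer required)
  R3 fires at id
  R1 fires at role
  R4 fires at role
  R1 fires at tags
  R4 fires at tags
  backward on User therefore BREAKING (5)
forward analysis of User with v1 as reader and v2 as writer:
  role <- role (Kind -> Kind, writer required)
  tags <- tags (list<string> -> list<string>, writer required)
  attempts <- attempts (int64 -> int32, writer required)
  id <- id (float32 -> int32, writer required)
  duration <- duration (int32 -> int32, writer required)
  archived (writer side), unknown to reader
  R3 fires at attempts
  R3 fires at id
  forward on User therefore BREAKING (2)
decode (reader v1):
  role := "NEW"
  tags := ["gamma"]
  read fails at attempts under R3
  => FAILS_AT (attempts, R3)

backward: BREAKING [(id, R3), (role, R1), (role, R4), (tags, R1), (tags, R4)]; forward: BREAKING [(attempts, R3), (id, R3)]; decoded: FAILS_AT (attempts, R3)
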